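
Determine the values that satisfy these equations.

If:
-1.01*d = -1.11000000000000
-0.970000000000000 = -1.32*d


Then:
No Solution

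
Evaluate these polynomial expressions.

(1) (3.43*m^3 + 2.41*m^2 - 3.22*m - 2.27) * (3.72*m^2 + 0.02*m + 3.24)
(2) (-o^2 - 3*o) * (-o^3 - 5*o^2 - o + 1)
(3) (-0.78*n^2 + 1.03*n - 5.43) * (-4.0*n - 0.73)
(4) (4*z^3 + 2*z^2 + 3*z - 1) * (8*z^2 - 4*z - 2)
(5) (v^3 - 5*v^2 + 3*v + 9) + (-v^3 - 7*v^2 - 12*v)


(1) = 12.7596*m^5 + 9.0338*m^4 - 0.817*m^3 - 0.7004*m^2 - 10.4782*m - 7.3548
(2) = o^5 + 8*o^4 + 16*o^3 + 2*o^2 - 3*o
(3) = 3.12*n^3 - 3.5506*n^2 + 20.9681*n + 3.9639
(4) = 32*z^5 + 8*z^3 - 24*z^2 - 2*z + 2
(5) = -12*v^2 - 9*v + 9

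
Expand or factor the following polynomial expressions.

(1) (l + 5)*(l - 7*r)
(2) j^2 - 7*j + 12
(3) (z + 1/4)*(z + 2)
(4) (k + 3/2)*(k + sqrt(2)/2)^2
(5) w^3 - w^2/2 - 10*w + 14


(1) = l^2 - 7*l*r + 5*l - 35*r
(2) = (j - 4)*(j - 3)
(3) = z^2 + 9*z/4 + 1/2
(4) = k^3 + sqrt(2)*k^2 + 3*k^2/2 + k/2 + 3*sqrt(2)*k/2 + 3/4
(5) = (w - 2)^2*(w + 7/2)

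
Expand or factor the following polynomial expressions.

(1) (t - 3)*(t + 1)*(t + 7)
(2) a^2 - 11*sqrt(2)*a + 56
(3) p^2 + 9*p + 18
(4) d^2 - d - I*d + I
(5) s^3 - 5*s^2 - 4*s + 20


(1) = t^3 + 5*t^2 - 17*t - 21
(2) = (a - 7*sqrt(2))*(a - 4*sqrt(2))
(3) = (p + 3)*(p + 6)
(4) = (d - 1)*(d - I)
(5) = (s - 5)*(s - 2)*(s + 2)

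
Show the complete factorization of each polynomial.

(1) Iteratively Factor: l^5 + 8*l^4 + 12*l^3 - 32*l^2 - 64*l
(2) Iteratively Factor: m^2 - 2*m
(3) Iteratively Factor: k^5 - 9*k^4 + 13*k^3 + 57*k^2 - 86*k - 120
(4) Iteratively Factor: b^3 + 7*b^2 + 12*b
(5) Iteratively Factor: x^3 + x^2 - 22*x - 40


(1) = (l - 2)*(l^4 + 10*l^3 + 32*l^2 + 32*l) = (l - 2)*(l + 4)*(l^3 + 6*l^2 + 8*l) = (l - 2)*(l + 4)^2*(l^2 + 2*l) = l*(l - 2)*(l + 4)^2*(l + 2)
(2) = (m - 2)*(m)
(3) = (k - 4)*(k^4 - 5*k^3 - 7*k^2 + 29*k + 30) = (k - 4)*(k + 1)*(k^3 - 6*k^2 - k + 30) = (k - 4)*(k + 1)*(k + 2)*(k^2 - 8*k + 15) = (k - 4)*(k - 3)*(k + 1)*(k + 2)*(k - 5)
(4) = (b)*(b^2 + 7*b + 12) = b*(b + 4)*(b + 3)
(5) = (x - 5)*(x^2 + 6*x + 8) = (x - 5)*(x + 2)*(x + 4)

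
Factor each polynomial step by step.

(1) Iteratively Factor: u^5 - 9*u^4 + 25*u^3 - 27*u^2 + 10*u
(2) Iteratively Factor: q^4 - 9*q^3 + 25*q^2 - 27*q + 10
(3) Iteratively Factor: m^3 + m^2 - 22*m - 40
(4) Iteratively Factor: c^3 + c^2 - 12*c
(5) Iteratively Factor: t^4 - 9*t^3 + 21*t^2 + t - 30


(1) = (u - 1)*(u^4 - 8*u^3 + 17*u^2 - 10*u) = (u - 5)*(u - 1)*(u^3 - 3*u^2 + 2*u) = (u - 5)*(u - 2)*(u - 1)*(u^2 - u) = (u - 5)*(u - 2)*(u - 1)^2*(u)
(2) = (q - 1)*(q^3 - 8*q^2 + 17*q - 10) = (q - 5)*(q - 1)*(q^2 - 3*q + 2) = (q - 5)*(q - 2)*(q - 1)*(q - 1)
(3) = (m + 4)*(m^2 - 3*m - 10) = (m + 2)*(m + 4)*(m - 5)
(4) = (c + 4)*(c^2 - 3*c) = (c - 3)*(c + 4)*(c)
(5) = (t - 2)*(t^3 - 7*t^2 + 7*t + 15) = (t - 5)*(t - 2)*(t^2 - 2*t - 3) = (t - 5)*(t - 2)*(t + 1)*(t - 3)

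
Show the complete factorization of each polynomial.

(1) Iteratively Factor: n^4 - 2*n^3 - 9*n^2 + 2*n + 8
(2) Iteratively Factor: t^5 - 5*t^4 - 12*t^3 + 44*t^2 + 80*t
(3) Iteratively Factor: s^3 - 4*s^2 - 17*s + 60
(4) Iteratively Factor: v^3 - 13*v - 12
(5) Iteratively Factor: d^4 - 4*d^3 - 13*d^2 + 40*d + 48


(1) = (n + 1)*(n^3 - 3*n^2 - 6*n + 8) = (n - 4)*(n + 1)*(n^2 + n - 2) = (n - 4)*(n - 1)*(n + 1)*(n + 2)
(2) = (t)*(t^4 - 5*t^3 - 12*t^2 + 44*t + 80) = t*(t - 4)*(t^3 - t^2 - 16*t - 20) = t*(t - 5)*(t - 4)*(t^2 + 4*t + 4) = t*(t - 5)*(t - 4)*(t + 2)*(t + 2)
(3) = (s - 3)*(s^2 - s - 20) = (s - 5)*(s - 3)*(s + 4)
(4) = (v - 4)*(v^2 + 4*v + 3) = (v - 4)*(v + 3)*(v + 1)
(5) = (d + 1)*(d^3 - 5*d^2 - 8*d + 48) = (d + 1)*(d + 3)*(d^2 - 8*d + 16) = (d - 4)*(d + 1)*(d + 3)*(d - 4)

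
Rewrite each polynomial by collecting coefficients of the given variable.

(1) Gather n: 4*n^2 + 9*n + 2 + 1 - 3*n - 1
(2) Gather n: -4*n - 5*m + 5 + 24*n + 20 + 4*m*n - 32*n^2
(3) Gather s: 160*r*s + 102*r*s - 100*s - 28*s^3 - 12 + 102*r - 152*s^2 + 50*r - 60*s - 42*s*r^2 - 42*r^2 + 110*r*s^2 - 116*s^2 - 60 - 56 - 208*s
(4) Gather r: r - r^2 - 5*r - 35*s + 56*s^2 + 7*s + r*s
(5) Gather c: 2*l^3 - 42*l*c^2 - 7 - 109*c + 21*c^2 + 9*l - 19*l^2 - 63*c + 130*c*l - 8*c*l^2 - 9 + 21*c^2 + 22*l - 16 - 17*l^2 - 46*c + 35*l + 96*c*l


(1) = 4*n^2 + 6*n + 2
(2) = -5*m - 32*n^2 + n*(4*m + 20) + 25
(3) = -42*r^2 + 152*r - 28*s^3 + s^2*(110*r - 268) + s*(-42*r^2 + 262*r - 368) - 128
(4) = -r^2 + r*(s - 4) + 56*s^2 - 28*s
(5) = c^2*(42 - 42*l) + c*(-8*l^2 + 226*l - 218) + 2*l^3 - 36*l^2 + 66*l - 32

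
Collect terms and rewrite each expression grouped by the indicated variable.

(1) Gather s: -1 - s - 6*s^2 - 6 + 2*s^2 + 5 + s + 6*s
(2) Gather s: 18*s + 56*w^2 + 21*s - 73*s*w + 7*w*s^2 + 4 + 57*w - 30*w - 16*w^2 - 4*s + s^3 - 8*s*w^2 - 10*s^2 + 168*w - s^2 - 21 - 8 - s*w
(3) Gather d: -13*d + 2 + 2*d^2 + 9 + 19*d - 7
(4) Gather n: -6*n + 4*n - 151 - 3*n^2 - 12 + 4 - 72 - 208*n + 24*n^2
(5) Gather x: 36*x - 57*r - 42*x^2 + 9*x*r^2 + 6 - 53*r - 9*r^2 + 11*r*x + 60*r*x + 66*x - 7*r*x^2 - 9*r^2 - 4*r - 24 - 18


(1) = -4*s^2 + 6*s - 2
(2) = s^3 + s^2*(7*w - 11) + s*(-8*w^2 - 74*w + 35) + 40*w^2 + 195*w - 25
(3) = 2*d^2 + 6*d + 4
(4) = 21*n^2 - 210*n - 231
(5) = -18*r^2 - 114*r + x^2*(-7*r - 42) + x*(9*r^2 + 71*r + 102) - 36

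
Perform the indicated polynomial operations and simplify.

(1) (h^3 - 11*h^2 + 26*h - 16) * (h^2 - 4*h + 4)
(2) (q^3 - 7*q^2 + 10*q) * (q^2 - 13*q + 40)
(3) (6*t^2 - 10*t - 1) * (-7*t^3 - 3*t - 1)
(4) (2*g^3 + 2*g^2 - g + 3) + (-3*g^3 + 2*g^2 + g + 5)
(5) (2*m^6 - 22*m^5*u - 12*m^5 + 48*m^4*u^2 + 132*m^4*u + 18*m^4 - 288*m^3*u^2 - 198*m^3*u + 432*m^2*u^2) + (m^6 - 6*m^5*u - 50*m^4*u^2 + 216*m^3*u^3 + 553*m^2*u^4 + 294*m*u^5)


(1) = h^5 - 15*h^4 + 74*h^3 - 164*h^2 + 168*h - 64
(2) = q^5 - 20*q^4 + 141*q^3 - 410*q^2 + 400*q
(3) = -42*t^5 + 70*t^4 - 11*t^3 + 24*t^2 + 13*t + 1
(4) = -g^3 + 4*g^2 + 8
(5) = 3*m^6 - 28*m^5*u - 12*m^5 - 2*m^4*u^2 + 132*m^4*u + 18*m^4 + 216*m^3*u^3 - 288*m^3*u^2 - 198*m^3*u + 553*m^2*u^4 + 432*m^2*u^2 + 294*m*u^5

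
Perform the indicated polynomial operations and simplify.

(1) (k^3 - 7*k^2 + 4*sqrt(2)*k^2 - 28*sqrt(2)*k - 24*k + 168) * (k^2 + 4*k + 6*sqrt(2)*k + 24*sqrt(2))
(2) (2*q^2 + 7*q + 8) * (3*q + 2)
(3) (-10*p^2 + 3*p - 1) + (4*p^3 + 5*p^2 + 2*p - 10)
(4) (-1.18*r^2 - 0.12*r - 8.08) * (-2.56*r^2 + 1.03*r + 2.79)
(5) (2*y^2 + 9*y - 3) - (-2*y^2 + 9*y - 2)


(1) = k^5 - 3*k^4 + 10*sqrt(2)*k^4 - 30*sqrt(2)*k^3 - 4*k^3 - 424*sqrt(2)*k^2 - 72*k^2 - 672*k + 432*sqrt(2)*k + 4032*sqrt(2)
(2) = 6*q^3 + 25*q^2 + 38*q + 16
(3) = 4*p^3 - 5*p^2 + 5*p - 11
(4) = 3.0208*r^4 - 0.9082*r^3 + 17.269*r^2 - 8.6572*r - 22.5432
(5) = 4*y^2 - 1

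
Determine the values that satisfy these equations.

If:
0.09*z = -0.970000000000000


Then:
z = -10.78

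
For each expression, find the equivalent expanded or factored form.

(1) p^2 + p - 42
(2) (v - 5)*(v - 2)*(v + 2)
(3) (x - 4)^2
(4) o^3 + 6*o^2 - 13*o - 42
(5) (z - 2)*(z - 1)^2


(1) = (p - 6)*(p + 7)
(2) = v^3 - 5*v^2 - 4*v + 20
(3) = x^2 - 8*x + 16
(4) = (o - 3)*(o + 2)*(o + 7)
(5) = z^3 - 4*z^2 + 5*z - 2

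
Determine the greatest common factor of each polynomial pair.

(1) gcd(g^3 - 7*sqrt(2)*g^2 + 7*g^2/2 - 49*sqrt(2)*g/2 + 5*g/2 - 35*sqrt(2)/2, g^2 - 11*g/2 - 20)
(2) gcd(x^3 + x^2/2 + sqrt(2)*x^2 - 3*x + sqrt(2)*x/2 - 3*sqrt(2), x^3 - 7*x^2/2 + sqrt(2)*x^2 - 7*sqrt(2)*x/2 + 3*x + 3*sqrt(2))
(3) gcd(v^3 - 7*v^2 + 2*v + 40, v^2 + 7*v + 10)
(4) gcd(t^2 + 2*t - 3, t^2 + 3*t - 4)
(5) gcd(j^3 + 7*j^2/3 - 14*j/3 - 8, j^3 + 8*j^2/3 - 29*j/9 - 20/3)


(1) = gcd((g + 1)*(g + 5/2)*(g - 7*sqrt(2)), (g - 8)*(g + 5/2)) = g + 5/2
(2) = x^2 + x*(-3/2 + sqrt(2)) - 3*sqrt(2)/2
(3) = v + 2
(4) = t - 1
(5) = gcd((j - 2)*(j + 4/3)*(j + 3), (j - 5/3)*(j + 4/3)*(j + 3)) = j^2 + 13*j/3 + 4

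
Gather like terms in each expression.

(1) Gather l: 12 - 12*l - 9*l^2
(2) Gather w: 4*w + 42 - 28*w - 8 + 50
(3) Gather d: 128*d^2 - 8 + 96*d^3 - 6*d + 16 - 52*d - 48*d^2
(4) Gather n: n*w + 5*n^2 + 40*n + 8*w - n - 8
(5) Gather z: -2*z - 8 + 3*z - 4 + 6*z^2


(1) = -9*l^2 - 12*l + 12
(2) = 84 - 24*w
(3) = 96*d^3 + 80*d^2 - 58*d + 8
(4) = 5*n^2 + n*(w + 39) + 8*w - 8
(5) = 6*z^2 + z - 12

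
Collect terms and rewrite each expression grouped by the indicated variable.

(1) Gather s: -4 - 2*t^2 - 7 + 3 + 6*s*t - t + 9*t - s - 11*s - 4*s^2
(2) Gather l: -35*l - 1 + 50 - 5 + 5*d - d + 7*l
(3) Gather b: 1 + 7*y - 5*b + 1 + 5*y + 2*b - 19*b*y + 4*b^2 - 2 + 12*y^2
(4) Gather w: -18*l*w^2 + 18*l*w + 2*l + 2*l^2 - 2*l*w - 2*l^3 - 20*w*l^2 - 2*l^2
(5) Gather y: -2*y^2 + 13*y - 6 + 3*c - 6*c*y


(1) = -4*s^2 + s*(6*t - 12) - 2*t^2 + 8*t - 8
(2) = 4*d - 28*l + 44
(3) = 4*b^2 + b*(-19*y - 3) + 12*y^2 + 12*y
(4) = -2*l^3 - 18*l*w^2 + 2*l + w*(-20*l^2 + 16*l)
(5) = 3*c - 2*y^2 + y*(13 - 6*c) - 6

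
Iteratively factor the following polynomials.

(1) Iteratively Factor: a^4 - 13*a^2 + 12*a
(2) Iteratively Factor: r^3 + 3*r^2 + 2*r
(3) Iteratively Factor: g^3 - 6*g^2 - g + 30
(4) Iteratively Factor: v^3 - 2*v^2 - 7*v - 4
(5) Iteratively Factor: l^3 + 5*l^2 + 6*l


(1) = (a - 1)*(a^3 + a^2 - 12*a) = a*(a - 1)*(a^2 + a - 12) = a*(a - 1)*(a + 4)*(a - 3)
(2) = (r)*(r^2 + 3*r + 2) = r*(r + 1)*(r + 2)
(3) = (g - 3)*(g^2 - 3*g - 10) = (g - 5)*(g - 3)*(g + 2)
(4) = (v + 1)*(v^2 - 3*v - 4) = (v + 1)^2*(v - 4)
(5) = (l)*(l^2 + 5*l + 6) = l*(l + 2)*(l + 3)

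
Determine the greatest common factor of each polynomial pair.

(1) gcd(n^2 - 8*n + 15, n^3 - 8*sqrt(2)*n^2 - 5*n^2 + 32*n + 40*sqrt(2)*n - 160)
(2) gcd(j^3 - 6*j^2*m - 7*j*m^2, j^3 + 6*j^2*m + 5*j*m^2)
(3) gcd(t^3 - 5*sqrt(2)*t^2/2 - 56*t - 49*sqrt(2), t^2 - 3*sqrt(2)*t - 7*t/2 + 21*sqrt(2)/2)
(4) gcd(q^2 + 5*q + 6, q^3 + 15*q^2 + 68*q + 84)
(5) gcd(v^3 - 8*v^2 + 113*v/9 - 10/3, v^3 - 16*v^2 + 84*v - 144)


(1) = gcd((n - 5)*(n - 3), (n - 5)*(n - 4*sqrt(2))^2) = n - 5
(2) = j^2 + j*m
(3) = 1
(4) = gcd((q + 2)*(q + 3), (q + 2)*(q + 6)*(q + 7)) = q + 2
(5) = v - 6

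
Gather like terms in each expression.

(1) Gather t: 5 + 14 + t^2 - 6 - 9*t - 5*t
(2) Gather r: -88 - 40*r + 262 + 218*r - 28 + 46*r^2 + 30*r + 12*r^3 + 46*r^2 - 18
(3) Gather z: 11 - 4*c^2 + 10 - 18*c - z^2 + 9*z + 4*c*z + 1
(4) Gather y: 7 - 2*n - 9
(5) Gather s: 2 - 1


(1) = t^2 - 14*t + 13
(2) = 12*r^3 + 92*r^2 + 208*r + 128
(3) = -4*c^2 - 18*c - z^2 + z*(4*c + 9) + 22
(4) = -2*n - 2
(5) = 1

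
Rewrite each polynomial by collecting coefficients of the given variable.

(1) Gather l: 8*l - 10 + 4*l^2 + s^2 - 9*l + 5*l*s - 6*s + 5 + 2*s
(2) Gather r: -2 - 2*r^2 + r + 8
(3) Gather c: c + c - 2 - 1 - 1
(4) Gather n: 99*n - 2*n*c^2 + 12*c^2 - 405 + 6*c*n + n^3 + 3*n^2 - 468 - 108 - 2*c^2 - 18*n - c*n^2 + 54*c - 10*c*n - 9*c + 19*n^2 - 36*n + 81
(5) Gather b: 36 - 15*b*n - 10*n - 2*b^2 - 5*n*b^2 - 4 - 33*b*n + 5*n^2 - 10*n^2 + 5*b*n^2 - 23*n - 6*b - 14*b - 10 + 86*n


(1) = 4*l^2 + l*(5*s - 1) + s^2 - 4*s - 5
(2) = -2*r^2 + r + 6
(3) = 2*c - 4
(4) = 10*c^2 + 45*c + n^3 + n^2*(22 - c) + n*(-2*c^2 - 4*c + 45) - 900
(5) = b^2*(-5*n - 2) + b*(5*n^2 - 48*n - 20) - 5*n^2 + 53*n + 22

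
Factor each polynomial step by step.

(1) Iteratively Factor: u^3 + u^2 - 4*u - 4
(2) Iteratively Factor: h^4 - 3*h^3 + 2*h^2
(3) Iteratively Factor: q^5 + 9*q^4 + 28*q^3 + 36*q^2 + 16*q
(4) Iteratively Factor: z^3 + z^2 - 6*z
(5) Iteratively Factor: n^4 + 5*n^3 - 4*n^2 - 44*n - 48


(1) = (u + 2)*(u^2 - u - 2) = (u - 2)*(u + 2)*(u + 1)
(2) = (h - 2)*(h^3 - h^2) = h*(h - 2)*(h^2 - h) = h*(h - 2)*(h - 1)*(h)
(3) = (q + 4)*(q^4 + 5*q^3 + 8*q^2 + 4*q) = (q + 1)*(q + 4)*(q^3 + 4*q^2 + 4*q) = (q + 1)*(q + 2)*(q + 4)*(q^2 + 2*q) = (q + 1)*(q + 2)^2*(q + 4)*(q)
(4) = (z + 3)*(z^2 - 2*z) = z*(z + 3)*(z - 2)
(5) = (n + 4)*(n^3 + n^2 - 8*n - 12) = (n - 3)*(n + 4)*(n^2 + 4*n + 4) = (n - 3)*(n + 2)*(n + 4)*(n + 2)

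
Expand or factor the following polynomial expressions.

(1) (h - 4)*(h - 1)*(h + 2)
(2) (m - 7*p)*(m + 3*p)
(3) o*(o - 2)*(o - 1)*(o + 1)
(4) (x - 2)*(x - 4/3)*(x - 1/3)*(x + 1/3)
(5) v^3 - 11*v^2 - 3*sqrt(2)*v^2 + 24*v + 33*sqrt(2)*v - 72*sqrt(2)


(1) = h^3 - 3*h^2 - 6*h + 8
(2) = m^2 - 4*m*p - 21*p^2
(3) = o^4 - 2*o^3 - o^2 + 2*o
(4) = x^4 - 10*x^3/3 + 23*x^2/9 + 10*x/27 - 8/27
(5) = (v - 8)*(v - 3)*(v - 3*sqrt(2))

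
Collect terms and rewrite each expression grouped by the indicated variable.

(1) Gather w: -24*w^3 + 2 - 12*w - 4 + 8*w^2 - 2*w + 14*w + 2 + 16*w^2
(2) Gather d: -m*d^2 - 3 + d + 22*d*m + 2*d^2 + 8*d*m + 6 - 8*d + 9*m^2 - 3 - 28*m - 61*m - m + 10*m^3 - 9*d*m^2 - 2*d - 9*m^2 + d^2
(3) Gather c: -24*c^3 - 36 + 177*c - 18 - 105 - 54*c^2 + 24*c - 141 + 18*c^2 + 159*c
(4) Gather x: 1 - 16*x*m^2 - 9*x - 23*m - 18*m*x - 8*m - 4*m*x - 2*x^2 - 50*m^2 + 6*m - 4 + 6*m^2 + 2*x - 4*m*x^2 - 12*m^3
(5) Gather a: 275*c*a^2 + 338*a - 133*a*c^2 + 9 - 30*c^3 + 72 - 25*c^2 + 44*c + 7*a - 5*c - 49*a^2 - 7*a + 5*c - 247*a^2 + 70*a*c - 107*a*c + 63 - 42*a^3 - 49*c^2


(1) = -24*w^3 + 24*w^2
(2) = d^2*(3 - m) + d*(-9*m^2 + 30*m - 9) + 10*m^3 - 90*m
(3) = -24*c^3 - 36*c^2 + 360*c - 300
(4) = -12*m^3 - 44*m^2 - 25*m + x^2*(-4*m - 2) + x*(-16*m^2 - 22*m - 7) - 3
(5) = -42*a^3 + a^2*(275*c - 296) + a*(-133*c^2 - 37*c + 338) - 30*c^3 - 74*c^2 + 44*c + 144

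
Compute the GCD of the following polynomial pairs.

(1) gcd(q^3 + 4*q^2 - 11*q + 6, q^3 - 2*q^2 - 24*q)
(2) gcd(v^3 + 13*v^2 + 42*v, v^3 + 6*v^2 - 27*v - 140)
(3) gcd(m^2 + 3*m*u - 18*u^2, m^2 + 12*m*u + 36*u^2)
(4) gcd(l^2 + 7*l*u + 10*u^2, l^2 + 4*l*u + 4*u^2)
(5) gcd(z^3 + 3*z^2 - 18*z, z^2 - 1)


(1) = gcd((q - 1)^2*(q + 6), q*(q - 6)*(q + 4)) = 1
(2) = gcd(v*(v + 6)*(v + 7), (v - 5)*(v + 4)*(v + 7)) = v + 7
(3) = gcd((m - 3*u)*(m + 6*u), (m + 6*u)^2) = m + 6*u
(4) = l + 2*u
(5) = 1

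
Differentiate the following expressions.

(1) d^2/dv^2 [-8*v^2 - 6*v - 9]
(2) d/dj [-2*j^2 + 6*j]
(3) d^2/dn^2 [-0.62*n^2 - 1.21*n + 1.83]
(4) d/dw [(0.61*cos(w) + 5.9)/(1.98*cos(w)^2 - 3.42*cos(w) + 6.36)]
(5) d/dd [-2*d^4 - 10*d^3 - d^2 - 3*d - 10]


(1) = -16
(2) = 6 - 4*j
(3) = -1.24000000000000
(4) = (1.2078*cos(w)^2 + 23.364*cos(w) - 24.0576)*sin(w)/(3.9204*cos(w)^4 - 13.5432*cos(w)^3 + 36.882*cos(w)^2 - 43.5024*cos(w) + 40.4496)
(5) = -8*d^3 - 30*d^2 - 2*d - 3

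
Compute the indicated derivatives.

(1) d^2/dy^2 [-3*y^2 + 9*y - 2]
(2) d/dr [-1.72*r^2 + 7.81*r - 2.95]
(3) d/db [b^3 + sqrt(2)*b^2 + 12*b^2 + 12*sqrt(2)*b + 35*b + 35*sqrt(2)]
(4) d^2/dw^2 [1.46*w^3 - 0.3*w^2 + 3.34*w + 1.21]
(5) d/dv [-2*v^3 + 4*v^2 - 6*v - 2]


(1) = -6
(2) = 7.81 - 3.44*r
(3) = 3*b^2 + 2*sqrt(2)*b + 24*b + 12*sqrt(2) + 35
(4) = 8.76*w - 0.6
(5) = -6*v^2 + 8*v - 6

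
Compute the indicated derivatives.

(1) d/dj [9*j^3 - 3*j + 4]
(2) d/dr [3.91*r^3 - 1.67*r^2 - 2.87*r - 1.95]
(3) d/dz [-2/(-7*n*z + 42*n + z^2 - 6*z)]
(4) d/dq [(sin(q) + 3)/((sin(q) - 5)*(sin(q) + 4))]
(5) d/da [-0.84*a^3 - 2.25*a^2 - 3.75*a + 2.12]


(1) = 27*j^2 - 3
(2) = 11.73*r^2 - 3.34*r - 2.87
(3) = 2*(-7*n + 2*z - 6)/(7*n*z - 42*n - z^2 + 6*z)^2
(4) = (-6*sin(q) + cos(q)^2 - 18)*cos(q)/((sin(q) - 5)^2*(sin(q) + 4)^2)
(5) = -2.52*a^2 - 4.5*a - 3.75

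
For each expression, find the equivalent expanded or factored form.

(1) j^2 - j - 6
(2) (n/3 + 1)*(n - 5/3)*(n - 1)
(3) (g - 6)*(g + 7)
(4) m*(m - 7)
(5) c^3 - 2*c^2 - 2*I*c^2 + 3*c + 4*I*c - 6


(1) = (j - 3)*(j + 2)
(2) = n^3/3 + n^2/9 - 19*n/9 + 5/3
(3) = g^2 + g - 42
(4) = m^2 - 7*m
(5) = (c - 2)*(c - 3*I)*(c + I)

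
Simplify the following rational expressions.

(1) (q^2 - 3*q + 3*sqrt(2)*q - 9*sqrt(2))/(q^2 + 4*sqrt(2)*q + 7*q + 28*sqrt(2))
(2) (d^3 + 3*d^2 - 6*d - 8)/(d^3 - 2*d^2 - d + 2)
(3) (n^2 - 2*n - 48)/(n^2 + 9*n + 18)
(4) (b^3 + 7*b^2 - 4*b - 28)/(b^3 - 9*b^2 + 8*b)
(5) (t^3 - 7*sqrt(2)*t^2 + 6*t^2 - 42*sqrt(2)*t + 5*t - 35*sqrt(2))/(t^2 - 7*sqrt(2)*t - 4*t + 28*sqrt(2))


(1) = (q^2 + q*(-3 + 3*sqrt(2)) - 9*sqrt(2))/(q^2 + q*(4*sqrt(2) + 7) + 28*sqrt(2))
(2) = (d + 4)/(d - 1)
(3) = (n - 8)/(n + 3)
(4) = (b^3 + 7*b^2 - 4*b - 28)/(b^3 - 9*b^2 + 8*b)
(5) = (t^2 + 6*t + 5)/(t - 4)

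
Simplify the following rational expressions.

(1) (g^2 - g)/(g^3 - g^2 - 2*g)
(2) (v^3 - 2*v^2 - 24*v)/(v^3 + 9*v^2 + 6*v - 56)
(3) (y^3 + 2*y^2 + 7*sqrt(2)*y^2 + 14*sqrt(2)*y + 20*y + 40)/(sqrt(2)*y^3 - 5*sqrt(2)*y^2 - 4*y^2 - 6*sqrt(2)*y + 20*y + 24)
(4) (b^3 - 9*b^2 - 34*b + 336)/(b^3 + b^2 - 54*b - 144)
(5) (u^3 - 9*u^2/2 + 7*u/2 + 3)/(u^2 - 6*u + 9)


(1) = (g - 1)/(g^2 - g - 2)
(2) = (v^2 - 6*v)/(v^2 + 5*v - 14)
(3) = (y^3 + y^2*(2 + 7*sqrt(2)) + y*(14*sqrt(2) + 20) + 40)/(sqrt(2)*y^3 + y^2*(-5*sqrt(2) - 4) + y*(20 - 6*sqrt(2)) + 24)
(4) = (b - 7)/(b + 3)
(5) = (2*u^2 - 3*u - 2)/(2*u - 6)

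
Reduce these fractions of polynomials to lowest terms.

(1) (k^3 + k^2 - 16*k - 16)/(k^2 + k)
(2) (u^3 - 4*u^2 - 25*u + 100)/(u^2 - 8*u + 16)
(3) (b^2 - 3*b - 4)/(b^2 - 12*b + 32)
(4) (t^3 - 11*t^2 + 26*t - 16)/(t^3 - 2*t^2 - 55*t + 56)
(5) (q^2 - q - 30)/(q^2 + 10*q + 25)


(1) = (k^2 - 16)/k
(2) = (u^2 - 25)/(u - 4)
(3) = (b + 1)/(b - 8)
(4) = (t - 2)/(t + 7)
(5) = (q - 6)/(q + 5)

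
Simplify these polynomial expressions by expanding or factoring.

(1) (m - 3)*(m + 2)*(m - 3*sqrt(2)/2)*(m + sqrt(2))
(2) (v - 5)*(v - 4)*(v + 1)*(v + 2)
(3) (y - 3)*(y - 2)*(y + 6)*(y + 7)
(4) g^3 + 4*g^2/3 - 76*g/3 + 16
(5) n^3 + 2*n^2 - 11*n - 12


(1) = m^4 - m^3 - sqrt(2)*m^3/2 - 9*m^2 + sqrt(2)*m^2/2 + 3*m + 3*sqrt(2)*m + 18
(2) = v^4 - 6*v^3 - 5*v^2 + 42*v + 40
(3) = y^4 + 8*y^3 - 17*y^2 - 132*y + 252
(4) = (g - 4)*(g - 2/3)*(g + 6)
(5) = (n - 3)*(n + 1)*(n + 4)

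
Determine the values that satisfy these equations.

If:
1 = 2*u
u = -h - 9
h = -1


Then:
No Solution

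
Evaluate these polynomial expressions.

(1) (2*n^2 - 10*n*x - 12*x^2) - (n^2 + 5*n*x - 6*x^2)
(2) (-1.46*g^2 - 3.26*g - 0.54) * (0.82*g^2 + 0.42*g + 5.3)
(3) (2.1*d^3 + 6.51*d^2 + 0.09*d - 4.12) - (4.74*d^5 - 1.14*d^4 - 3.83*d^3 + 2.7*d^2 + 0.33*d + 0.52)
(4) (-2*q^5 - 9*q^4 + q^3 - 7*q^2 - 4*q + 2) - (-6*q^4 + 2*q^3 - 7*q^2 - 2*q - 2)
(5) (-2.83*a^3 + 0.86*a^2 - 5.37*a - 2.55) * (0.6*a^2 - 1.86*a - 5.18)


(1) = n^2 - 15*n*x - 6*x^2
(2) = -1.1972*g^4 - 3.2864*g^3 - 9.55*g^2 - 17.5048*g - 2.862
(3) = -4.74*d^5 + 1.14*d^4 + 5.93*d^3 + 3.81*d^2 - 0.24*d - 4.64
(4) = -2*q^5 - 3*q^4 - q^3 - 2*q + 4
(5) = -1.698*a^5 + 5.7798*a^4 + 9.8378*a^3 + 4.0034*a^2 + 32.5596*a + 13.209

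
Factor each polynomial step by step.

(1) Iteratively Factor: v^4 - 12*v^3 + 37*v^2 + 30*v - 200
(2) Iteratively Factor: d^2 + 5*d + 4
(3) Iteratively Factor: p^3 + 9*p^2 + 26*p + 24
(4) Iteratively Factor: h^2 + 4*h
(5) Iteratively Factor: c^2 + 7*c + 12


(1) = (v - 4)*(v^3 - 8*v^2 + 5*v + 50) = (v - 5)*(v - 4)*(v^2 - 3*v - 10) = (v - 5)^2*(v - 4)*(v + 2)
(2) = (d + 4)*(d + 1)
(3) = (p + 3)*(p^2 + 6*p + 8) = (p + 2)*(p + 3)*(p + 4)
(4) = (h + 4)*(h)
(5) = (c + 4)*(c + 3)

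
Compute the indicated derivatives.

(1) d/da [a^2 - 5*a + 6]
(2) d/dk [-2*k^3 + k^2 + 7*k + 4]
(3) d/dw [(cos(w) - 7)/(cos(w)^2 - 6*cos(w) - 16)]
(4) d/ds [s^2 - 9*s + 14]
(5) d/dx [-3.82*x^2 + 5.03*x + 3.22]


(1) = 2*a - 5
(2) = -6*k^2 + 2*k + 7
(3) = (cos(w)^2 - 14*cos(w) + 58)*sin(w)/(sin(w)^2 + 6*cos(w) + 15)^2
(4) = 2*s - 9
(5) = 5.03 - 7.64*x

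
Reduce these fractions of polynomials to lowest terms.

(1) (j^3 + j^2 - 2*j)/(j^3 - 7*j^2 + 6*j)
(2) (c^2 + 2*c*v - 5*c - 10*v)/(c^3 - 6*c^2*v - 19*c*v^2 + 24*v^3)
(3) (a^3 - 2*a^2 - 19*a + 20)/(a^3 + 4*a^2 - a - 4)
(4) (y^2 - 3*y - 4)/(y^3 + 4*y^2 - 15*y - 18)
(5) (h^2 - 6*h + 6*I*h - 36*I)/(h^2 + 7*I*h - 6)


(1) = (j + 2)/(j - 6)
(2) = (c^2 + 2*c*v - 5*c - 10*v)/(c^3 - 6*c^2*v - 19*c*v^2 + 24*v^3)
(3) = (a - 5)/(a + 1)
(4) = (y - 4)/(y^2 + 3*y - 18)
(5) = (h - 6)/(h + I)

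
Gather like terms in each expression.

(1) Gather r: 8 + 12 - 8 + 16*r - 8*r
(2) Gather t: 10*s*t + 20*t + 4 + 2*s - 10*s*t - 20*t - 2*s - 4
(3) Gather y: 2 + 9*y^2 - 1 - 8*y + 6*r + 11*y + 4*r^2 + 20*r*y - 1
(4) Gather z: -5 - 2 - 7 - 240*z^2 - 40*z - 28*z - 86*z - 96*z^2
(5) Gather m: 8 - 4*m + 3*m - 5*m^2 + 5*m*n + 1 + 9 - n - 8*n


(1) = 8*r + 12
(2) = 0
(3) = 4*r^2 + 6*r + 9*y^2 + y*(20*r + 3)
(4) = -336*z^2 - 154*z - 14
(5) = -5*m^2 + m*(5*n - 1) - 9*n + 18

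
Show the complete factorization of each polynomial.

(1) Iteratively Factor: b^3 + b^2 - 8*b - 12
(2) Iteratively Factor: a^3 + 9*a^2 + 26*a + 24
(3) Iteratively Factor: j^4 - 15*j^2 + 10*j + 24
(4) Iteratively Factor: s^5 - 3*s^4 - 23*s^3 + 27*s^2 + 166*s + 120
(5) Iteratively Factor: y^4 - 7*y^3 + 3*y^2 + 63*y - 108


(1) = (b - 3)*(b^2 + 4*b + 4) = (b - 3)*(b + 2)*(b + 2)
(2) = (a + 2)*(a^2 + 7*a + 12) = (a + 2)*(a + 3)*(a + 4)
(3) = (j + 1)*(j^3 - j^2 - 14*j + 24) = (j + 1)*(j + 4)*(j^2 - 5*j + 6) = (j - 2)*(j + 1)*(j + 4)*(j - 3)
(4) = (s + 3)*(s^4 - 6*s^3 - 5*s^2 + 42*s + 40) = (s + 1)*(s + 3)*(s^3 - 7*s^2 + 2*s + 40) = (s - 5)*(s + 1)*(s + 3)*(s^2 - 2*s - 8) = (s - 5)*(s + 1)*(s + 2)*(s + 3)*(s - 4)
(5) = (y + 3)*(y^3 - 10*y^2 + 33*y - 36) = (y - 3)*(y + 3)*(y^2 - 7*y + 12) = (y - 3)^2*(y + 3)*(y - 4)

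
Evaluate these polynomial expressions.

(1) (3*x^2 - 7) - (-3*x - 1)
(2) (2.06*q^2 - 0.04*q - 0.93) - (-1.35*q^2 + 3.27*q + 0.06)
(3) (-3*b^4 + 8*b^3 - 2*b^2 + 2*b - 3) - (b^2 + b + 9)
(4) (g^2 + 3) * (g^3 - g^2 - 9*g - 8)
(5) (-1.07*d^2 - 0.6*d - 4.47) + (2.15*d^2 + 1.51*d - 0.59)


(1) = 3*x^2 + 3*x - 6
(2) = 3.41*q^2 - 3.31*q - 0.99
(3) = -3*b^4 + 8*b^3 - 3*b^2 + b - 12
(4) = g^5 - g^4 - 6*g^3 - 11*g^2 - 27*g - 24
(5) = 1.08*d^2 + 0.91*d - 5.06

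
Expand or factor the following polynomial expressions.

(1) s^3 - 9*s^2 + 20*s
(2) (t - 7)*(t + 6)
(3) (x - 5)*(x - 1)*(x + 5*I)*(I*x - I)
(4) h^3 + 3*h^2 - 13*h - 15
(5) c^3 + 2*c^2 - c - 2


(1) = s*(s - 5)*(s - 4)
(2) = t^2 - t - 42
(3) = I*x^4 - 5*x^3 - 7*I*x^3 + 35*x^2 + 11*I*x^2 - 55*x - 5*I*x + 25
(4) = (h - 3)*(h + 1)*(h + 5)
(5) = (c - 1)*(c + 1)*(c + 2)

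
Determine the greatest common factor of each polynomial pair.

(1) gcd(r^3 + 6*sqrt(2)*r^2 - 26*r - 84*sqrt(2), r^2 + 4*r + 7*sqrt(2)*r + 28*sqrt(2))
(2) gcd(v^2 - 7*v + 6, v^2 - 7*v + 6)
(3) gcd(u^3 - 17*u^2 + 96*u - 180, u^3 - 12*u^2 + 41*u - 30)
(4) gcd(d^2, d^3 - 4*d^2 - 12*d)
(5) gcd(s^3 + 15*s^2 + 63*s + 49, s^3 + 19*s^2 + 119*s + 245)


(1) = gcd((r - 3*sqrt(2))*(r + 2*sqrt(2))*(r + 7*sqrt(2)), (r + 4)*(r + 7*sqrt(2))) = r + 7*sqrt(2)
(2) = v^2 - 7*v + 6
(3) = u^2 - 11*u + 30
(4) = gcd(d^2, d*(d - 6)*(d + 2)) = d
(5) = gcd((s + 1)*(s + 7)^2, (s + 5)*(s + 7)^2) = s^2 + 14*s + 49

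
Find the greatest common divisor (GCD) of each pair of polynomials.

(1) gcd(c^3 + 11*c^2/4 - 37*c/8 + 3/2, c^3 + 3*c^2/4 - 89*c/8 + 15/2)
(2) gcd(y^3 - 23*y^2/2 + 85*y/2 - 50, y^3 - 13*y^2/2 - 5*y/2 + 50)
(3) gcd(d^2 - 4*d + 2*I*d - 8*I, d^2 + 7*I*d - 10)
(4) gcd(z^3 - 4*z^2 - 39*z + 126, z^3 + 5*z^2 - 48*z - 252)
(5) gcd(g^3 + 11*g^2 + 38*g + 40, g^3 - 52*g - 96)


(1) = gcd((c - 3/4)*(c - 1/2)*(c + 4), (c - 5/2)*(c - 3/4)*(c + 4)) = c^2 + 13*c/4 - 3
(2) = gcd((y - 5)*(y - 4)*(y - 5/2), (y - 5)*(y - 4)*(y + 5/2)) = y^2 - 9*y + 20
(3) = gcd((d - 4)*(d + 2*I), (d + 2*I)*(d + 5*I)) = d + 2*I
(4) = z^2 - z - 42
(5) = gcd((g + 2)*(g + 4)*(g + 5), (g - 8)*(g + 2)*(g + 6)) = g + 2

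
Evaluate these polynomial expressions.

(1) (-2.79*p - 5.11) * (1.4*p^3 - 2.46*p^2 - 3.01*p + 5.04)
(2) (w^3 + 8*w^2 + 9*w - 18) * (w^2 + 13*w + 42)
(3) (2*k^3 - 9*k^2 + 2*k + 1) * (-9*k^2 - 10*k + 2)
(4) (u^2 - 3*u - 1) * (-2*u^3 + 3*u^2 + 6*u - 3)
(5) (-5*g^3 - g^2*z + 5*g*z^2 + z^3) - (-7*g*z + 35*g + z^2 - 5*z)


(1) = -3.906*p^4 - 0.2906*p^3 + 20.9685*p^2 + 1.3195*p - 25.7544
(2) = w^5 + 21*w^4 + 155*w^3 + 435*w^2 + 144*w - 756
(3) = -18*k^5 + 61*k^4 + 76*k^3 - 47*k^2 - 6*k + 2
(4) = -2*u^5 + 9*u^4 - u^3 - 24*u^2 + 3*u + 3
(5) = -5*g^3 - g^2*z + 5*g*z^2 + 7*g*z - 35*g + z^3 - z^2 + 5*z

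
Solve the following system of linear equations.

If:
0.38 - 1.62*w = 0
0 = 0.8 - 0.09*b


Then:
b = 8.89
w = 0.23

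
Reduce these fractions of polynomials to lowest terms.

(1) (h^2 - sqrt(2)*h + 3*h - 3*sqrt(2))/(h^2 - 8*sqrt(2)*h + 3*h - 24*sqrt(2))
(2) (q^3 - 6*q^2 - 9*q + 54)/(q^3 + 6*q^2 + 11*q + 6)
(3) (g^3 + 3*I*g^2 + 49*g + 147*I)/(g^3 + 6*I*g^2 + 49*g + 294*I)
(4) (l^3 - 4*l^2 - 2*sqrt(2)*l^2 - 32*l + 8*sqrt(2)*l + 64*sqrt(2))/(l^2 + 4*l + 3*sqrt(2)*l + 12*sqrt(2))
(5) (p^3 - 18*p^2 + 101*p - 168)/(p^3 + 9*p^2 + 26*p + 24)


(1) = (h - sqrt(2))/(h - 8*sqrt(2))
(2) = (q^2 - 9*q + 18)/(q^2 + 3*q + 2)
(3) = (g + 3*I)/(g + 6*I)
(4) = (l^2 + l*(-8 - 2*sqrt(2)) + 16*sqrt(2))/(l + 3*sqrt(2))
(5) = (p^3 - 18*p^2 + 101*p - 168)/(p^3 + 9*p^2 + 26*p + 24)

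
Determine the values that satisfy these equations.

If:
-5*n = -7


Then:
n = 7/5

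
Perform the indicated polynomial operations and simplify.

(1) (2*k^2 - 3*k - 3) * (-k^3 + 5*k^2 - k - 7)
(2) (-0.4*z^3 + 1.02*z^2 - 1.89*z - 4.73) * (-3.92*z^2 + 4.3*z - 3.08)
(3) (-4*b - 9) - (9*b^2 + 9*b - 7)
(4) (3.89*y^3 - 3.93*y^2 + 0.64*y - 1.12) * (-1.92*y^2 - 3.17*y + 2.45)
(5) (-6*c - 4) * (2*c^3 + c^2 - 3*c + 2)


(1) = -2*k^5 + 13*k^4 - 14*k^3 - 26*k^2 + 24*k + 21
(2) = 1.568*z^5 - 5.7184*z^4 + 13.0268*z^3 + 7.273*z^2 - 14.5178*z + 14.5684
(3) = -9*b^2 - 13*b - 2
(4) = -7.4688*y^5 - 4.7857*y^4 + 20.7598*y^3 - 9.5069*y^2 + 5.1184*y - 2.744
(5) = -12*c^4 - 14*c^3 + 14*c^2 - 8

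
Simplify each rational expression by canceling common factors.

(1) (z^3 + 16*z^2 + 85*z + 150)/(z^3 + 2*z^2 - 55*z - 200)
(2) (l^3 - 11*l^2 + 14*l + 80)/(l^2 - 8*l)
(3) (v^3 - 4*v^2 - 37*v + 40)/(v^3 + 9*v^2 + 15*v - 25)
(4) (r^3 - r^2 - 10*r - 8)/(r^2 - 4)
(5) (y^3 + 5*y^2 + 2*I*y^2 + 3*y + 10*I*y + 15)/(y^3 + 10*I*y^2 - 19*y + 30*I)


(1) = (z + 6)/(z - 8)
(2) = (l^2 - 3*l - 10)/l
(3) = (v - 8)/(v + 5)
(4) = (r^2 - 3*r - 4)/(r - 2)
(5) = (y^2 + y*(5 + 3*I) + 15*I)/(y^2 + 11*I*y - 30)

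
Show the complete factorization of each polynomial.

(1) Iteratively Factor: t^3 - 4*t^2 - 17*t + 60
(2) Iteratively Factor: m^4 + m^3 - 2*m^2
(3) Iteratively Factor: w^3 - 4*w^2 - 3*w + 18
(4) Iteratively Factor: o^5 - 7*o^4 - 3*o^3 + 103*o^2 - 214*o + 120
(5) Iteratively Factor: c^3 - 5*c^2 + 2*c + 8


(1) = (t + 4)*(t^2 - 8*t + 15) = (t - 5)*(t + 4)*(t - 3)
(2) = (m)*(m^3 + m^2 - 2*m) = m*(m + 2)*(m^2 - m) = m^2*(m + 2)*(m - 1)
(3) = (w - 3)*(w^2 - w - 6) = (w - 3)*(w + 2)*(w - 3)
(4) = (o - 3)*(o^4 - 4*o^3 - 15*o^2 + 58*o - 40) = (o - 5)*(o - 3)*(o^3 + o^2 - 10*o + 8) = (o - 5)*(o - 3)*(o - 2)*(o^2 + 3*o - 4) = (o - 5)*(o - 3)*(o - 2)*(o + 4)*(o - 1)
(5) = (c - 4)*(c^2 - c - 2) = (c - 4)*(c - 2)*(c + 1)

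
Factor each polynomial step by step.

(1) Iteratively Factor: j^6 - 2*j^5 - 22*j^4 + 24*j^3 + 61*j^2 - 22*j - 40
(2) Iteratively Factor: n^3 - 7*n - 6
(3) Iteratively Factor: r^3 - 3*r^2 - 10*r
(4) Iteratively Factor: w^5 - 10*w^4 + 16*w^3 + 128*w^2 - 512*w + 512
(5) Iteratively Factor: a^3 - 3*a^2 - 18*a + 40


(1) = (j - 5)*(j^5 + 3*j^4 - 7*j^3 - 11*j^2 + 6*j + 8) = (j - 5)*(j + 1)*(j^4 + 2*j^3 - 9*j^2 - 2*j + 8) = (j - 5)*(j - 2)*(j + 1)*(j^3 + 4*j^2 - j - 4) = (j - 5)*(j - 2)*(j + 1)^2*(j^2 + 3*j - 4) = (j - 5)*(j - 2)*(j - 1)*(j + 1)^2*(j + 4)
(2) = (n + 1)*(n^2 - n - 6) = (n - 3)*(n + 1)*(n + 2)
(3) = (r + 2)*(r^2 - 5*r) = r*(r + 2)*(r - 5)
(4) = (w - 4)*(w^4 - 6*w^3 - 8*w^2 + 96*w - 128) = (w - 4)^2*(w^3 - 2*w^2 - 16*w + 32) = (w - 4)^3*(w^2 + 2*w - 8) = (w - 4)^3*(w - 2)*(w + 4)
(5) = (a - 5)*(a^2 + 2*a - 8) = (a - 5)*(a + 4)*(a - 2)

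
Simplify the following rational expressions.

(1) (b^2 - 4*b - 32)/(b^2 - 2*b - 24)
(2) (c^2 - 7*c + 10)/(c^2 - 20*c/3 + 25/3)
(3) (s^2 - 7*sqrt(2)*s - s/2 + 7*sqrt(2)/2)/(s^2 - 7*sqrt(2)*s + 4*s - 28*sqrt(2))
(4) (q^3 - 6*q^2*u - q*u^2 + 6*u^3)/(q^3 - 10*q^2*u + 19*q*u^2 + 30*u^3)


(1) = (b - 8)/(b - 6)
(2) = (3*c - 6)/(3*c - 5)
(3) = (2*s - 1)/(2*s + 8)
(4) = (q - u)/(q - 5*u)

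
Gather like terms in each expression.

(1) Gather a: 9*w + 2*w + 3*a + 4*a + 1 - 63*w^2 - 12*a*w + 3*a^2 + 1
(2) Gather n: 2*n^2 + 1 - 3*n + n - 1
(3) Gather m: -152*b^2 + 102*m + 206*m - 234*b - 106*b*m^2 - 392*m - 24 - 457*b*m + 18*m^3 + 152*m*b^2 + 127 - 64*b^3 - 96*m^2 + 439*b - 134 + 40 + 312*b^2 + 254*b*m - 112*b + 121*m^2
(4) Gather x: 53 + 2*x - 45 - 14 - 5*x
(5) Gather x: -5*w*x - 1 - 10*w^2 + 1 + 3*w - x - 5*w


(1) = 3*a^2 + a*(7 - 12*w) - 63*w^2 + 11*w + 2
(2) = 2*n^2 - 2*n
(3) = -64*b^3 + 160*b^2 + 93*b + 18*m^3 + m^2*(25 - 106*b) + m*(152*b^2 - 203*b - 84) + 9
(4) = -3*x - 6
(5) = -10*w^2 - 2*w + x*(-5*w - 1)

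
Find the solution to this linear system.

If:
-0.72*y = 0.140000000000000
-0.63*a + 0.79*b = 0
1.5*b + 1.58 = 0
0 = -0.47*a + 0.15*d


Then:
a = -1.32
b = -1.05
d = -4.14
y = -0.19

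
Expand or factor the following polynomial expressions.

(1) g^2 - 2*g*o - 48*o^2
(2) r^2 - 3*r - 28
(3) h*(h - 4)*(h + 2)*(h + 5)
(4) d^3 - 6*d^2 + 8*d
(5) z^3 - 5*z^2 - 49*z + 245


(1) = (g - 8*o)*(g + 6*o)
(2) = (r - 7)*(r + 4)
(3) = h^4 + 3*h^3 - 18*h^2 - 40*h
(4) = d*(d - 4)*(d - 2)
(5) = (z - 7)*(z - 5)*(z + 7)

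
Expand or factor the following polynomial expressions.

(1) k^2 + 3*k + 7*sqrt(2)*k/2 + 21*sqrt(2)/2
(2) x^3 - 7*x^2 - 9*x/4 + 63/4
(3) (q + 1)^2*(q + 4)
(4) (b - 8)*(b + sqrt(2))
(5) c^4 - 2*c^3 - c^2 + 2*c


(1) = (k + 3)*(k + 7*sqrt(2)/2)
(2) = (x - 7)*(x - 3/2)*(x + 3/2)
(3) = q^3 + 6*q^2 + 9*q + 4
(4) = b^2 - 8*b + sqrt(2)*b - 8*sqrt(2)
(5) = c*(c - 2)*(c - 1)*(c + 1)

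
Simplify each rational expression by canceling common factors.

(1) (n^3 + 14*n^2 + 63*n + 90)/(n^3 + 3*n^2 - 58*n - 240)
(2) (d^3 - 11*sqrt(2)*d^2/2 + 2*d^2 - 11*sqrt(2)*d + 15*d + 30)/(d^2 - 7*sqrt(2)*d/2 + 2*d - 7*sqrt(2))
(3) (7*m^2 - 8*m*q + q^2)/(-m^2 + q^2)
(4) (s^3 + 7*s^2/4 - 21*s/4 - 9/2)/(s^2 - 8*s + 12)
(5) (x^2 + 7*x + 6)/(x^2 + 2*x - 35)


(1) = (n + 3)/(n - 8)
(2) = (4*d^2 - 22*sqrt(2)*d + 60)/(4*d - 14*sqrt(2))
(3) = (-7*m + q)/(m + q)
(4) = (4*s^2 + 15*s + 9)/(4*s - 24)
(5) = (x^2 + 7*x + 6)/(x^2 + 2*x - 35)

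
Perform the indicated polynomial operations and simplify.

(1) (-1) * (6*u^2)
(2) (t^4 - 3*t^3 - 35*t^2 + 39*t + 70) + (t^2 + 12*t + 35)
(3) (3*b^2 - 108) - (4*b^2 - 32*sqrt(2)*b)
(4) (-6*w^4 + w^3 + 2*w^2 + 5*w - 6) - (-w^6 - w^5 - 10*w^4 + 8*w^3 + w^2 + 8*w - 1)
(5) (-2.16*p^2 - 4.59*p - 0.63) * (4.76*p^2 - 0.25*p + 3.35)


(1) = -6*u^2
(2) = t^4 - 3*t^3 - 34*t^2 + 51*t + 105
(3) = -b^2 + 32*sqrt(2)*b - 108
(4) = w^6 + w^5 + 4*w^4 - 7*w^3 + w^2 - 3*w - 5
(5) = -10.2816*p^4 - 21.3084*p^3 - 9.0873*p^2 - 15.219*p - 2.1105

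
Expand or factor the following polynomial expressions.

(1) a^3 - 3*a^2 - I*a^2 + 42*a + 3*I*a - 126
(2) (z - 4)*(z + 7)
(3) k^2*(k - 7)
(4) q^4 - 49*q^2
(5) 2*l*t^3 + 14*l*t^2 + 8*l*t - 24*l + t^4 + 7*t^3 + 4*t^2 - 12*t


(1) = (a - 3)*(a - 7*I)*(a + 6*I)
(2) = z^2 + 3*z - 28
(3) = k^3 - 7*k^2
(4) = q^2*(q - 7)*(q + 7)
(5) = (2*l + t)*(t - 1)*(t + 2)*(t + 6)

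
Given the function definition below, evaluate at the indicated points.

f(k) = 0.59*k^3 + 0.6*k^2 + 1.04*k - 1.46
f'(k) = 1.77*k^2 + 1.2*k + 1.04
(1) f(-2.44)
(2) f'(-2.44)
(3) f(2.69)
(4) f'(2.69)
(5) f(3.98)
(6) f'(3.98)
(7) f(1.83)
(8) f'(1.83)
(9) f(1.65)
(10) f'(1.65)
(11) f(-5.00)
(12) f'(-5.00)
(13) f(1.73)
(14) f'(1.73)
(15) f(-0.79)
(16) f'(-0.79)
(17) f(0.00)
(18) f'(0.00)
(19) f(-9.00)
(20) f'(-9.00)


(1) = -9.00
(2) = 8.65
(3) = 17.16
(4) = 17.08
(5) = 49.38
(6) = 33.85
(7) = 6.07
(8) = 9.16
(9) = 4.54
(10) = 7.84
(11) = -65.41
(12) = 39.29
(13) = 5.19
(14) = 8.41
(15) = -2.20
(16) = 1.20
(17) = -1.46
(18) = 1.04
(19) = -392.33
(20) = 133.61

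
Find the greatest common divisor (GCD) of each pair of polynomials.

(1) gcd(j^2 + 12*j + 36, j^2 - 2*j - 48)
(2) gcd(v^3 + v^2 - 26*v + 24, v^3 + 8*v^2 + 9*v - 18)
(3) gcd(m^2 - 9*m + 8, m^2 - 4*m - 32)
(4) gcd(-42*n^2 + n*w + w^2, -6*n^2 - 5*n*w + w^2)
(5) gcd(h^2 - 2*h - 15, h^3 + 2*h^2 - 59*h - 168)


(1) = gcd((j + 6)^2, (j - 8)*(j + 6)) = j + 6
(2) = gcd((v - 4)*(v - 1)*(v + 6), (v - 1)*(v + 3)*(v + 6)) = v^2 + 5*v - 6
(3) = m - 8
(4) = -6*n + w
(5) = h + 3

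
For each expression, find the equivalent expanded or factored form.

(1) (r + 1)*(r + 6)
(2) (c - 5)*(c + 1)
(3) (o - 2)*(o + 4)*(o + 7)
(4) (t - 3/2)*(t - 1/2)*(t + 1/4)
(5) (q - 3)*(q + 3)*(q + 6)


(1) = r^2 + 7*r + 6
(2) = c^2 - 4*c - 5
(3) = o^3 + 9*o^2 + 6*o - 56
(4) = t^3 - 7*t^2/4 + t/4 + 3/16
(5) = q^3 + 6*q^2 - 9*q - 54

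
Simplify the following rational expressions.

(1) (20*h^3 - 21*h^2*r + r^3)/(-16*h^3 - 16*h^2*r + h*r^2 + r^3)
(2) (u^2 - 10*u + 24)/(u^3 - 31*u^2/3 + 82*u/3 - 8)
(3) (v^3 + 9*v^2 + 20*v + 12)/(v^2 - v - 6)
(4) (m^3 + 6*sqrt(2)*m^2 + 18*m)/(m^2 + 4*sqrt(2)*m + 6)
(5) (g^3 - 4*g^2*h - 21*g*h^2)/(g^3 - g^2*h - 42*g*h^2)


(1) = (-5*h^2 + 4*h*r + r^2)/(4*h^2 + 5*h*r + r^2)
(2) = 3/(3*u - 1)
(3) = (v^2 + 7*v + 6)/(v - 3)
(4) = (m^2 + 3*sqrt(2)*m)/(m + sqrt(2))
(5) = (g + 3*h)/(g + 6*h)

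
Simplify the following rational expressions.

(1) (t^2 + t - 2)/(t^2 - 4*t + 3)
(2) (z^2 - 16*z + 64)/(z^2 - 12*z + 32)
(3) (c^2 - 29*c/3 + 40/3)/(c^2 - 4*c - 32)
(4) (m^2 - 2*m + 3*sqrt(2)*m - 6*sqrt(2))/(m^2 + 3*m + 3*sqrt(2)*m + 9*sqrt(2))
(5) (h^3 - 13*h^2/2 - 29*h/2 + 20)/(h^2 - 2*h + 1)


(1) = (t + 2)/(t - 3)
(2) = (z - 8)/(z - 4)
(3) = (3*c - 5)/(3*c + 12)
(4) = (m - 2)/(m + 3)
(5) = (2*h^2 - 11*h - 40)/(2*h - 2)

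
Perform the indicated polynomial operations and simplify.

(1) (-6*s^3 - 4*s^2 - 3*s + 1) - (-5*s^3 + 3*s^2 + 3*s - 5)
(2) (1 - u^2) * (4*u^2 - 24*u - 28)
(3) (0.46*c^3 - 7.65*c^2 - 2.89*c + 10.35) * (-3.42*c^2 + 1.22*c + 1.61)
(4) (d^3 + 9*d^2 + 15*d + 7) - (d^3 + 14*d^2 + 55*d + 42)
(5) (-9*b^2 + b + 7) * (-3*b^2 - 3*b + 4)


(1) = -s^3 - 7*s^2 - 6*s + 6
(2) = -4*u^4 + 24*u^3 + 32*u^2 - 24*u - 28
(3) = -1.5732*c^5 + 26.7242*c^4 + 1.2914*c^3 - 51.2393*c^2 + 7.9741*c + 16.6635
(4) = -5*d^2 - 40*d - 35
(5) = 27*b^4 + 24*b^3 - 60*b^2 - 17*b + 28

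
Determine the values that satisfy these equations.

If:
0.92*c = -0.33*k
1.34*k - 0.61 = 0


Then:
c = -0.16
k = 0.46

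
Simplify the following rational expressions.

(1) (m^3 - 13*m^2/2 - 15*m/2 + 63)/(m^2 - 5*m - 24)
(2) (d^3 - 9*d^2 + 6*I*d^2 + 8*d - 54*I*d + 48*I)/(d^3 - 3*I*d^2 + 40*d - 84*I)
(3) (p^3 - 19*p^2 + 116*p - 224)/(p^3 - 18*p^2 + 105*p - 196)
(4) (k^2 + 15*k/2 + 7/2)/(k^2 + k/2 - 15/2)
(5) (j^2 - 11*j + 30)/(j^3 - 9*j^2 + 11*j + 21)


(1) = (2*m^2 - 19*m + 42)/(2*m - 16)
(2) = (d^2 - 9*d + 8)/(d^2 - 9*I*d - 14)
(3) = (p - 8)/(p - 7)
(4) = (2*k^2 + 15*k + 7)/(2*k^2 + k - 15)
(5) = (j^2 - 11*j + 30)/(j^3 - 9*j^2 + 11*j + 21)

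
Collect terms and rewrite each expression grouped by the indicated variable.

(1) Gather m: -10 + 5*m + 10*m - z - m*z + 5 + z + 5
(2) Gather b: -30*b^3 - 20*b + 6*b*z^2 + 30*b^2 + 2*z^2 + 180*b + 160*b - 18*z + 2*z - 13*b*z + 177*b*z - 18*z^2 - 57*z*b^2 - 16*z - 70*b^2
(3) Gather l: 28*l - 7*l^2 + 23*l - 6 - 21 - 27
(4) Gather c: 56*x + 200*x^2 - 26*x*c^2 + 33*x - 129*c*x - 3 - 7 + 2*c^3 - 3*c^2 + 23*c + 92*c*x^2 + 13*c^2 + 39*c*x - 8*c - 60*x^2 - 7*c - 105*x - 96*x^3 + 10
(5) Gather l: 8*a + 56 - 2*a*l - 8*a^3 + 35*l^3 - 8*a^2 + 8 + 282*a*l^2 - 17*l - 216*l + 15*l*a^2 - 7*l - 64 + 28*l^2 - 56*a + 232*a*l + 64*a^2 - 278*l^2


(1) = m*(15 - z)
(2) = -30*b^3 + b^2*(-57*z - 40) + b*(6*z^2 + 164*z + 320) - 16*z^2 - 32*z
(3) = -7*l^2 + 51*l - 54
(4) = 2*c^3 + c^2*(10 - 26*x) + c*(92*x^2 - 90*x + 8) - 96*x^3 + 140*x^2 - 16*x
(5) = -8*a^3 + 56*a^2 - 48*a + 35*l^3 + l^2*(282*a - 250) + l*(15*a^2 + 230*a - 240)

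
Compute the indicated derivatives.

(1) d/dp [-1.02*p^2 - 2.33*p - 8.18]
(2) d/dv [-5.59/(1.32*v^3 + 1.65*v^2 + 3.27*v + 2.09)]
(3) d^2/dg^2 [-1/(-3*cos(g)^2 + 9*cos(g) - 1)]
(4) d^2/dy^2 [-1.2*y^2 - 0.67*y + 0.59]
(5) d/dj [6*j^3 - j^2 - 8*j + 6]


(1) = -2.04*p - 2.33
(2) = (22.1364*v^2 + 18.447*v + 18.2793)/(1.32*v^3 + 1.65*v^2 + 3.27*v + 2.09)^2
(3) = 3*(12*sin(g)^4 - 29*sin(g)^2 + 147*cos(g)/4 - 27*cos(3*g)/4 - 35)/(3*sin(g)^2 + 9*cos(g) - 4)^3
(4) = -2.40000000000000
(5) = 18*j^2 - 2*j - 8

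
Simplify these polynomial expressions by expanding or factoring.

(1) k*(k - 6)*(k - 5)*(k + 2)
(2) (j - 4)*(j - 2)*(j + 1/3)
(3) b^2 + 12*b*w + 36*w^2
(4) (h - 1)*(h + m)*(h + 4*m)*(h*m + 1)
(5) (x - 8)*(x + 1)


(1) = k^4 - 9*k^3 + 8*k^2 + 60*k
(2) = j^3 - 17*j^2/3 + 6*j + 8/3
(3) = (b + 6*w)^2
(4) = h^4*m + 5*h^3*m^2 - h^3*m + h^3 + 4*h^2*m^3 - 5*h^2*m^2 + 5*h^2*m - h^2 - 4*h*m^3 + 4*h*m^2 - 5*h*m - 4*m^2
(5) = x^2 - 7*x - 8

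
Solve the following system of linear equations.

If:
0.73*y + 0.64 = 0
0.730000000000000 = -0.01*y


Then:
No Solution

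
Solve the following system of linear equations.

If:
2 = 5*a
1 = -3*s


Then:
a = 2/5
s = -1/3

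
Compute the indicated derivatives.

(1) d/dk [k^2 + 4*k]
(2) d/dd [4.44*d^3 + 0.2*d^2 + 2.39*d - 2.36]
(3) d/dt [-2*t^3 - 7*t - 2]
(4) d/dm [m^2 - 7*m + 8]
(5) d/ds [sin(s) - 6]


(1) = 2*k + 4
(2) = 13.32*d^2 + 0.4*d + 2.39
(3) = -6*t^2 - 7
(4) = 2*m - 7
(5) = cos(s)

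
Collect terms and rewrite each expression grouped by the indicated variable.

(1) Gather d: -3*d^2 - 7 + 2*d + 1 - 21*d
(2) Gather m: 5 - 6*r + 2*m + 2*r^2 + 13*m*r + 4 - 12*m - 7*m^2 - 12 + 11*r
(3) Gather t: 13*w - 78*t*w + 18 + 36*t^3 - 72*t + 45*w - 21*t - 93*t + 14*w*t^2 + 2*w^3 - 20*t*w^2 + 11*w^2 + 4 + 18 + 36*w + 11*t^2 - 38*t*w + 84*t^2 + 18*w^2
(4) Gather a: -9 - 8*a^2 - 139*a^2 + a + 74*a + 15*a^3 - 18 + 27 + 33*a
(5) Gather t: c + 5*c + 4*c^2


(1) = -3*d^2 - 19*d - 6
(2) = -7*m^2 + m*(13*r - 10) + 2*r^2 + 5*r - 3
(3) = 36*t^3 + t^2*(14*w + 95) + t*(-20*w^2 - 116*w - 186) + 2*w^3 + 29*w^2 + 94*w + 40
(4) = 15*a^3 - 147*a^2 + 108*a
(5) = 4*c^2 + 6*c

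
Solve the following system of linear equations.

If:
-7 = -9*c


Then:
c = 7/9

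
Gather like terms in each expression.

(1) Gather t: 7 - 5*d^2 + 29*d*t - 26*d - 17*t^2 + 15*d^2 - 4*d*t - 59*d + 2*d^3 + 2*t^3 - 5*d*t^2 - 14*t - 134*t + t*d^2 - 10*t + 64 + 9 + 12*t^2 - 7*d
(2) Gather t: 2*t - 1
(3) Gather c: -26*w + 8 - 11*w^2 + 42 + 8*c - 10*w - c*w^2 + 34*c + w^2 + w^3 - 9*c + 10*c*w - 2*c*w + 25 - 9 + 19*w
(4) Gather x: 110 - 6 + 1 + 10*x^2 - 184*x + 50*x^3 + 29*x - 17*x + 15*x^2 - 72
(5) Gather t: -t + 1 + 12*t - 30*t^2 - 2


(1) = 2*d^3 + 10*d^2 - 92*d + 2*t^3 + t^2*(-5*d - 5) + t*(d^2 + 25*d - 158) + 80
(2) = 2*t - 1
(3) = c*(-w^2 + 8*w + 33) + w^3 - 10*w^2 - 17*w + 66
(4) = 50*x^3 + 25*x^2 - 172*x + 33
(5) = -30*t^2 + 11*t - 1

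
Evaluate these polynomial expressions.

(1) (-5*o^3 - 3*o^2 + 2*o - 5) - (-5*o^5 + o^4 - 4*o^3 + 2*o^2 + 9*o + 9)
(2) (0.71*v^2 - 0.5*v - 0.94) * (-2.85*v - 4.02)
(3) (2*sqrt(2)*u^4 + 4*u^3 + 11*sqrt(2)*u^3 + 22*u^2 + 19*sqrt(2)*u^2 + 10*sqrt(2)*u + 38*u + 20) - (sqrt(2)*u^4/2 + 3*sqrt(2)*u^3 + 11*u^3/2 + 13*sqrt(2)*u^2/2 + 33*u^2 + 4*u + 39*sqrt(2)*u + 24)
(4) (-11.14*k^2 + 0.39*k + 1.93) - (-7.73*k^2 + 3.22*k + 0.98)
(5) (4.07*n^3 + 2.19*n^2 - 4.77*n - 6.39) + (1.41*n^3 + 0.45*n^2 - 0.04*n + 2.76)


(1) = 5*o^5 - o^4 - o^3 - 5*o^2 - 7*o - 14
(2) = -2.0235*v^3 - 1.4292*v^2 + 4.689*v + 3.7788
(3) = 3*sqrt(2)*u^4/2 - 3*u^3/2 + 8*sqrt(2)*u^3 - 11*u^2 + 25*sqrt(2)*u^2/2 - 29*sqrt(2)*u + 34*u - 4
(4) = -3.41*k^2 - 2.83*k + 0.95
(5) = 5.48*n^3 + 2.64*n^2 - 4.81*n - 3.63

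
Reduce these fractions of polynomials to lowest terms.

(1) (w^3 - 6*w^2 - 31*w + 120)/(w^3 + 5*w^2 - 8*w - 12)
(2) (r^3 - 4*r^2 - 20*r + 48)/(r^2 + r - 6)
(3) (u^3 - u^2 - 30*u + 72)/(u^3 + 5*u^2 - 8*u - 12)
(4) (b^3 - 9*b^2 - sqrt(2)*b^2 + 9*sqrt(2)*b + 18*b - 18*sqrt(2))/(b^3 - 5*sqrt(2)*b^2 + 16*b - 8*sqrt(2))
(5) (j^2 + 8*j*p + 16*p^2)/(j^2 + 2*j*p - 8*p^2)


(1) = (w^3 - 6*w^2 - 31*w + 120)/(w^3 + 5*w^2 - 8*w - 12)
(2) = (r^2 - 2*r - 24)/(r + 3)
(3) = (u^2 - 7*u + 12)/(u^2 - u - 2)
(4) = (b^2 - 9*b + 18)/(b^2 - 4*sqrt(2)*b + 8)
(5) = (-j - 4*p)/(-j + 2*p)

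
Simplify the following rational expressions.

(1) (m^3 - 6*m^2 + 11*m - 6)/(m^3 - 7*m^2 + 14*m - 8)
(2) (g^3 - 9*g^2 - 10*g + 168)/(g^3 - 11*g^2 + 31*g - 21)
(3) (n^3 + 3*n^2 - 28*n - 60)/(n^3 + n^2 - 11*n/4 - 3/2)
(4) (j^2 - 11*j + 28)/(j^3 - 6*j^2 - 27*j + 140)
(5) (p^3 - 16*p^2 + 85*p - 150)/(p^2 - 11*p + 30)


(1) = (m - 3)/(m - 4)
(2) = (g^2 - 2*g - 24)/(g^2 - 4*g + 3)
(3) = (4*n^2 + 4*n - 120)/(4*n^2 - 4*n - 3)
(4) = 1/(j + 5)
(5) = p - 5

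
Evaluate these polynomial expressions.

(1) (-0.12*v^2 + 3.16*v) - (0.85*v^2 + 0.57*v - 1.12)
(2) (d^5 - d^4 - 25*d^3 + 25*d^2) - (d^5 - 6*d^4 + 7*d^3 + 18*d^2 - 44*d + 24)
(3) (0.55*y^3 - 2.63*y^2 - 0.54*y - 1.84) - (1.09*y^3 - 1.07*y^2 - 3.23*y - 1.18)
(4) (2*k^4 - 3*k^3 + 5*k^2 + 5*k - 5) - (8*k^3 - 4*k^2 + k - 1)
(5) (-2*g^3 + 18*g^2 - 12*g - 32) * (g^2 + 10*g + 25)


(1) = -0.97*v^2 + 2.59*v + 1.12
(2) = 5*d^4 - 32*d^3 + 7*d^2 + 44*d - 24
(3) = -0.54*y^3 - 1.56*y^2 + 2.69*y - 0.66
(4) = 2*k^4 - 11*k^3 + 9*k^2 + 4*k - 4
(5) = -2*g^5 - 2*g^4 + 118*g^3 + 298*g^2 - 620*g - 800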